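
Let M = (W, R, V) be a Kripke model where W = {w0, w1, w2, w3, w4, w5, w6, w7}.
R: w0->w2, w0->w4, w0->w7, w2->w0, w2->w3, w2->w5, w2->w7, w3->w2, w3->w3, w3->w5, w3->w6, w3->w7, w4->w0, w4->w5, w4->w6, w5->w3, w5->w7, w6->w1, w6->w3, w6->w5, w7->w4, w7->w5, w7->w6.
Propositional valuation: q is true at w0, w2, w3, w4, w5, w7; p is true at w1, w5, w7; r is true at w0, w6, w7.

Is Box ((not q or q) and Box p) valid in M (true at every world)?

No

Let φ = Box ((not q or q) and Box p). Evaluate φ at each world:
  w0 (successors {w2, w4, w7}): φ is false.
  w1 (successors ∅): φ is true.
  w2 (successors {w0, w3, w5, w7}): φ is false.
  w3 (successors {w2, w3, w5, w6, w7}): φ is false.
  w4 (successors {w0, w5, w6}): φ is false.
  w5 (successors {w3, w7}): φ is false.
  w6 (successors {w1, w3, w5}): φ is false.
  w7 (successors {w4, w5, w6}): φ is false.
Detail at w0 (counterexample):
  At w0: Box ((not q or q) and Box p) requires (not q or q) and Box p at every successor {w2, w4, w7}.
    (not q or q) and Box p fails at w2, so Box ((not q or q) and Box p) is false at w0.
      At w2: not q or q is true, Box p is false, so (not q or q) and Box p is false.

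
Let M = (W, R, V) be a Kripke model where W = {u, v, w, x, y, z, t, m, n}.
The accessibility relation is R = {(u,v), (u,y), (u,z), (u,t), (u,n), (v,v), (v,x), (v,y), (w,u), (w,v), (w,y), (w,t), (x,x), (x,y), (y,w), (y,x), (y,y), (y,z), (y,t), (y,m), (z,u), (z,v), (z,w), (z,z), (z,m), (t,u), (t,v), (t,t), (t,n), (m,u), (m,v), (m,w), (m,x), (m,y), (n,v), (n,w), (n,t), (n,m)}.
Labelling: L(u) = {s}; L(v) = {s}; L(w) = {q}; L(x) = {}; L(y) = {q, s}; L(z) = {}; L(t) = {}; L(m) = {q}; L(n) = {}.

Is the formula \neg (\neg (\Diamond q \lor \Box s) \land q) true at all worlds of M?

Recall that \Box ψ holds at a world iff ψ holds at every accessible world, and \Diamond ψ holds iff ψ holds at some accessible world.
Let φ = \neg (\neg (\Diamond q \lor \Box s) \land q). Evaluate φ at each world:
  u (successors {v, y, z, t, n}): φ is true.
  v (successors {v, x, y}): φ is true.
  w (successors {u, v, y, t}): φ is true.
  x (successors {x, y}): φ is true.
  y (successors {w, x, y, z, t, m}): φ is true.
  z (successors {u, v, w, z, m}): φ is true.
  t (successors {u, v, t, n}): φ is true.
  m (successors {u, v, w, x, y}): φ is true.
  n (successors {v, w, t, m}): φ is true.
For instance, at m:
  At m: \neg (\Diamond q \lor \Box s) \land q is false, so \neg (\neg (\Diamond q \lor \Box s) \land q) is true.
    At m: \neg (\Diamond q \lor \Box s) is false, q is true, so \neg (\Diamond q \lor \Box s) \land q is false.
      At m: \Diamond q \lor \Box s is true, so \neg (\Diamond q \lor \Box s) is false.

Yes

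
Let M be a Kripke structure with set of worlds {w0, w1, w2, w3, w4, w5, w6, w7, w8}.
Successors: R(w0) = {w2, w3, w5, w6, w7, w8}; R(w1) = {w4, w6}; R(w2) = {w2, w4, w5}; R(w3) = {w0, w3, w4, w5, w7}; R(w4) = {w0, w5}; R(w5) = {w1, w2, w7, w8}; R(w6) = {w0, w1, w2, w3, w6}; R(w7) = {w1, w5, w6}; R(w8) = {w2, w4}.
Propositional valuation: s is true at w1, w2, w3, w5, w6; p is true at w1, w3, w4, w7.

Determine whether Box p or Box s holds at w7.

At w7: Box p is false, Box s is true, so Box p or Box s is true.
  At w7: Box p requires p at every successor {w1, w5, w6}.
    p fails at w5, so Box p is false at w7.
  At w7: Box s requires s at every successor {w1, w5, w6}.
    At w1: s is true.
    At w5: s is true.
    At w6: s is true.
  So Box s is true at w7.

Yes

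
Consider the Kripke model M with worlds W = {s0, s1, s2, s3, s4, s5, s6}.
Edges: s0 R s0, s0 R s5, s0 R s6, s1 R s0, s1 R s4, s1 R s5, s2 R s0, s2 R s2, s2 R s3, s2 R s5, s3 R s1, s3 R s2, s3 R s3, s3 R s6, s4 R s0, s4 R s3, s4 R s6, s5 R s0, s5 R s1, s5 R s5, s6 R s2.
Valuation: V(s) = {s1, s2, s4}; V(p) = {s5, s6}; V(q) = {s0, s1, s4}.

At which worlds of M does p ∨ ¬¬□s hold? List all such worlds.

s5, s6

Let φ = p ∨ ¬¬□s. Evaluate φ at each world:
  s0 (successors {s0, s5, s6}): φ is false.
  s1 (successors {s0, s4, s5}): φ is false.
  s2 (successors {s0, s2, s3, s5}): φ is false.
  s3 (successors {s1, s2, s3, s6}): φ is false.
  s4 (successors {s0, s3, s6}): φ is false.
  s5 (successors {s0, s1, s5}): φ is true.
  s6 (successors {s2}): φ is true.
For instance, at s3:
  At s3: p is false, ¬¬□s is false, so p ∨ ¬¬□s is false.
    At s3: ¬□s is true, so ¬¬□s is false.
      At s3: □s is false, so ¬□s is true.
Satisfying worlds: {s5, s6}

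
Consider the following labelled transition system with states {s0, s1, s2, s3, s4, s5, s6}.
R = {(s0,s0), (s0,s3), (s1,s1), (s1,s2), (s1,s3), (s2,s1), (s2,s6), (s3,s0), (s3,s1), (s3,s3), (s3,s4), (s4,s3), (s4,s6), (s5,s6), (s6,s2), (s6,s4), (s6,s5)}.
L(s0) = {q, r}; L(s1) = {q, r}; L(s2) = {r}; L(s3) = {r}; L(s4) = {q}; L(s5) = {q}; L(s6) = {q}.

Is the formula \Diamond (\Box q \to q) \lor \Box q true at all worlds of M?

Let φ = \Diamond (\Box q \to q) \lor \Box q. Evaluate φ at each world:
  s0 (successors {s0, s3}): φ is true.
  s1 (successors {s1, s2, s3}): φ is true.
  s2 (successors {s1, s6}): φ is true.
  s3 (successors {s0, s1, s3, s4}): φ is true.
  s4 (successors {s3, s6}): φ is true.
  s5 (successors {s6}): φ is true.
  s6 (successors {s2, s4, s5}): φ is true.
For instance, at s3:
  At s3: \Diamond (\Box q \to q) is true, \Box q is false, so \Diamond (\Box q \to q) \lor \Box q is true.
    At s3: \Diamond (\Box q \to q) requires \Box q \to q at some successor in {s0, s1, s3, s4}.
      \Box q \to q holds at s0, so \Diamond (\Box q \to q) is true at s3.
    At s3: \Box q requires q at every successor {s0, s1, s3, s4}.
      q fails at s3, so \Box q is false at s3.

Yes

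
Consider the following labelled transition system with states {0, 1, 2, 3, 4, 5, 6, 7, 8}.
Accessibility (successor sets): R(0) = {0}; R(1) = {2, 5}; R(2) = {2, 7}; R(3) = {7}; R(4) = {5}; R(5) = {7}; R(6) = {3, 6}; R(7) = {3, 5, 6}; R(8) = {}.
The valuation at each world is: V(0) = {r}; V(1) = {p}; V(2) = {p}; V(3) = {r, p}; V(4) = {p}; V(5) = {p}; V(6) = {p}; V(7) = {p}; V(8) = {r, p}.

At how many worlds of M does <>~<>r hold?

5

Let φ = <>~<>r. Evaluate φ at each world:
  0 (successors {0}): φ is false.
  1 (successors {2, 5}): φ is true.
  2 (successors {2, 7}): φ is true.
  3 (successors {7}): φ is false.
  4 (successors {5}): φ is true.
  5 (successors {7}): φ is false.
  6 (successors {3, 6}): φ is true.
  7 (successors {3, 5, 6}): φ is true.
  8 (successors ∅): φ is false.
For instance, at 4:
  At 4: <>~<>r requires ~<>r at some successor in {5}.
    ~<>r holds at 5, so <>~<>r is true at 4.
      At 5: <>r is false, so ~<>r is true.
Satisfying worlds: {1, 2, 4, 6, 7}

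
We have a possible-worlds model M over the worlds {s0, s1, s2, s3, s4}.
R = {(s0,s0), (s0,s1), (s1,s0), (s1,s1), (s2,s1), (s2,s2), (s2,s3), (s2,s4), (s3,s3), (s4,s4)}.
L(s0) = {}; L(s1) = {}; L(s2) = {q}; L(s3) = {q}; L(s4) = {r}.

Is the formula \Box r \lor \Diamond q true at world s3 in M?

At s3: \Box r is false, \Diamond q is true, so \Box r \lor \Diamond q is true.
  At s3: \Box r requires r at every successor {s3}.
    r fails at s3, so \Box r is false at s3.
  At s3: \Diamond q requires q at some successor in {s3}.
    q holds at s3, so \Diamond q is true at s3.

Yes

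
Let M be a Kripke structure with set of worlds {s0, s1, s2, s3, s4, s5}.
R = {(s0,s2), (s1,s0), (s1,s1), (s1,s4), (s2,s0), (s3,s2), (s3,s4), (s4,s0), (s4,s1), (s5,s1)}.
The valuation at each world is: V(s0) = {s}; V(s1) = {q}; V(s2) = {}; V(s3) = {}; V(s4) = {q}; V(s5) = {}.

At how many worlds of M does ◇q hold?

Let φ = ◇q. Evaluate φ at each world:
  s0 (successors {s2}): φ is false.
  s1 (successors {s0, s1, s4}): φ is true.
  s2 (successors {s0}): φ is false.
  s3 (successors {s2, s4}): φ is true.
  s4 (successors {s0, s1}): φ is true.
  s5 (successors {s1}): φ is true.
For instance, at s3:
  At s3: ◇q requires q at some successor in {s2, s4}.
    q holds at s4, so ◇q is true at s3.
Satisfying worlds: {s1, s3, s4, s5}

4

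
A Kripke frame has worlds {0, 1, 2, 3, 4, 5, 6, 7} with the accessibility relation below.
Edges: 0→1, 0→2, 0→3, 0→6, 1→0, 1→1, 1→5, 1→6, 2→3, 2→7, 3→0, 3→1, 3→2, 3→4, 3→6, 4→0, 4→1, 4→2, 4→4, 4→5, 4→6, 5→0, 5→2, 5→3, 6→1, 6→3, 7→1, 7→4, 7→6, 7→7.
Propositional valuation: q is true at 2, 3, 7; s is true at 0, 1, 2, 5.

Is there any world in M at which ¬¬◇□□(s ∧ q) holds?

No

Let φ = ¬¬◇□□(s ∧ q). Evaluate φ at each world:
  0 (successors {1, 2, 3, 6}): φ is false.
  1 (successors {0, 1, 5, 6}): φ is false.
  2 (successors {3, 7}): φ is false.
  3 (successors {0, 1, 2, 4, 6}): φ is false.
  4 (successors {0, 1, 2, 4, 5, 6}): φ is false.
  5 (successors {0, 2, 3}): φ is false.
  6 (successors {1, 3}): φ is false.
  7 (successors {1, 4, 6, 7}): φ is false.
For instance, at 2:
  At 2: ¬◇□□(s ∧ q) is true, so ¬¬◇□□(s ∧ q) is false.
    At 2: ◇□□(s ∧ q) is false, so ¬◇□□(s ∧ q) is true.
      At 2: ◇□□(s ∧ q) requires □□(s ∧ q) at some successor in {3, 7}.
        At 3: □□(s ∧ q) is false.
        At 7: □□(s ∧ q) is false.
      So ◇□□(s ∧ q) is false at 2.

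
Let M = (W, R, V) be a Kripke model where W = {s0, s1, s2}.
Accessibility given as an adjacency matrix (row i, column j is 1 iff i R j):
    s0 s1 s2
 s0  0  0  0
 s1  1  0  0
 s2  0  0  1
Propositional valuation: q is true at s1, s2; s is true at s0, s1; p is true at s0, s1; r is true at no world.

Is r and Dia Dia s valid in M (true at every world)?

Let φ = r and Dia Dia s. Evaluate φ at each world:
  s0 (successors ∅): φ is false.
  s1 (successors {s0}): φ is false.
  s2 (successors {s2}): φ is false.
Detail at s0 (counterexample):
  At s0: r is false, Dia Dia s is false, so r and Dia Dia s is false.
    At s0: no accessible worlds, so Dia Dia s is false.

No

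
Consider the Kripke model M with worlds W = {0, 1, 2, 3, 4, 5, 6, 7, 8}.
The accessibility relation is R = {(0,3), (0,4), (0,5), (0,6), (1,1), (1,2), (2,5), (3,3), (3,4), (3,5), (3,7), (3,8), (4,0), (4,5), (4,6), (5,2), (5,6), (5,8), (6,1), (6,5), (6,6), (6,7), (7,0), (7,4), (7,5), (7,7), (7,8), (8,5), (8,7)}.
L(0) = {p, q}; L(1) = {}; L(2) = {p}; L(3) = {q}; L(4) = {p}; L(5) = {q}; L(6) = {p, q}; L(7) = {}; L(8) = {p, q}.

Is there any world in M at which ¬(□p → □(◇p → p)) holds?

No

Let φ = ¬(□p → □(◇p → p)). Evaluate φ at each world:
  0 (successors {3, 4, 5, 6}): φ is false.
  1 (successors {1, 2}): φ is false.
  2 (successors {5}): φ is false.
  3 (successors {3, 4, 5, 7, 8}): φ is false.
  4 (successors {0, 5, 6}): φ is false.
  5 (successors {2, 6, 8}): φ is false.
  6 (successors {1, 5, 6, 7}): φ is false.
  7 (successors {0, 4, 5, 7, 8}): φ is false.
  8 (successors {5, 7}): φ is false.
For instance, at 6:
  At 6: □p → □(◇p → p) is true, so ¬(□p → □(◇p → p)) is false.
    At 6: □p is false, □(◇p → p) is false, so □p → □(◇p → p) is true.
      At 6: □p requires p at every successor {1, 5, 6, 7}.
        p fails at 1, so □p is false at 6.
      At 6: □(◇p → p) requires ◇p → p at every successor {1, 5, 6, 7}.
        ◇p → p fails at 1, so □(◇p → p) is false at 6.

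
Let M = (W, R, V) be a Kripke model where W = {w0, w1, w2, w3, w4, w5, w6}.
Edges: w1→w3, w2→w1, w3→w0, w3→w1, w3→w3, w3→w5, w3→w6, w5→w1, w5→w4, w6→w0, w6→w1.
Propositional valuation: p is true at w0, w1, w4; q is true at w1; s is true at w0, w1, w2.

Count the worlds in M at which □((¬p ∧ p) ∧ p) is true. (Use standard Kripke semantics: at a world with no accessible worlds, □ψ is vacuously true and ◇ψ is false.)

Let φ = □((¬p ∧ p) ∧ p). Evaluate φ at each world:
  w0 (successors ∅): φ is true.
  w1 (successors {w3}): φ is false.
  w2 (successors {w1}): φ is false.
  w3 (successors {w0, w1, w3, w5, w6}): φ is false.
  w4 (successors ∅): φ is true.
  w5 (successors {w1, w4}): φ is false.
  w6 (successors {w0, w1}): φ is false.
For instance, at w1:
  At w1: □((¬p ∧ p) ∧ p) requires (¬p ∧ p) ∧ p at every successor {w3}.
    (¬p ∧ p) ∧ p fails at w3, so □((¬p ∧ p) ∧ p) is false at w1.
Satisfying worlds: {w0, w4}

2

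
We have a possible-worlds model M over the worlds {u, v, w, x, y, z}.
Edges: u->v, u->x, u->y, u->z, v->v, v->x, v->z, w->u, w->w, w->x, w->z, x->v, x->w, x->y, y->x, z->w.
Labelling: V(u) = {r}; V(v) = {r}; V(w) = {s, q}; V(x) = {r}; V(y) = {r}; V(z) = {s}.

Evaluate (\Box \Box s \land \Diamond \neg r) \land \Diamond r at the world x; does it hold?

At x: \Box \Box s \land \Diamond \neg r is false, \Diamond r is true, so (\Box \Box s \land \Diamond \neg r) \land \Diamond r is false.
  At x: \Box \Box s is false, \Diamond \neg r is true, so \Box \Box s \land \Diamond \neg r is false.
    At x: \Box \Box s requires \Box s at every successor {v, w, y}.
      \Box s fails at v, so \Box \Box s is false at x.
    At x: \Diamond \neg r requires \neg r at some successor in {v, w, y}.
      \neg r holds at w, so \Diamond \neg r is true at x.
  At x: \Diamond r requires r at some successor in {v, w, y}.
    r holds at v, so \Diamond r is true at x.

No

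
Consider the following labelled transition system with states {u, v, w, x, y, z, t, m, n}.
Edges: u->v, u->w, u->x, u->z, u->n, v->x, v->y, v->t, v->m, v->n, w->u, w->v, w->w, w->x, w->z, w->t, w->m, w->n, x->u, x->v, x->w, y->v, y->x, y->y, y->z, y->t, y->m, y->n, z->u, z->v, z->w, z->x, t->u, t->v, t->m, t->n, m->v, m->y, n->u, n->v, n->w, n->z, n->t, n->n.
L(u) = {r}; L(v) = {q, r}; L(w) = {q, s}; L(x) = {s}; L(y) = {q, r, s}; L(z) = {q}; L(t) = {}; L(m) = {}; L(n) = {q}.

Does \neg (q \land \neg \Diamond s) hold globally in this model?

Let φ = \neg (q \land \neg \Diamond s). Evaluate φ at each world:
  u (successors {v, w, x, z, n}): φ is true.
  v (successors {x, y, t, m, n}): φ is true.
  w (successors {u, v, w, x, z, t, m, n}): φ is true.
  x (successors {u, v, w}): φ is true.
  y (successors {v, x, y, z, t, m, n}): φ is true.
  z (successors {u, v, w, x}): φ is true.
  t (successors {u, v, m, n}): φ is true.
  m (successors {v, y}): φ is true.
  n (successors {u, v, w, z, t, n}): φ is true.
For instance, at u:
  At u: q \land \neg \Diamond s is false, so \neg (q \land \neg \Diamond s) is true.
    At u: q is false, \neg \Diamond s is false, so q \land \neg \Diamond s is false.
      At u: \Diamond s is true, so \neg \Diamond s is false.

Yes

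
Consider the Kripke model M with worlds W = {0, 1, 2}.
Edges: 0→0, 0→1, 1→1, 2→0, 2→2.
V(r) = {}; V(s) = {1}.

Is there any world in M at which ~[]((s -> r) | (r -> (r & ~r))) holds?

Let φ = ~[]((s -> r) | (r -> (r & ~r))). Evaluate φ at each world:
  0 (successors {0, 1}): φ is false.
  1 (successors {1}): φ is false.
  2 (successors {0, 2}): φ is false.
For instance, at 2:
  At 2: []((s -> r) | (r -> (r & ~r))) is true, so ~[]((s -> r) | (r -> (r & ~r))) is false.
    At 2: []((s -> r) | (r -> (r & ~r))) requires (s -> r) | (r -> (r & ~r)) at every successor {0, 2}.
      At 0: (s -> r) | (r -> (r & ~r)) is true.
      At 2: (s -> r) | (r -> (r & ~r)) is true.
    So []((s -> r) | (r -> (r & ~r))) is true at 2.

No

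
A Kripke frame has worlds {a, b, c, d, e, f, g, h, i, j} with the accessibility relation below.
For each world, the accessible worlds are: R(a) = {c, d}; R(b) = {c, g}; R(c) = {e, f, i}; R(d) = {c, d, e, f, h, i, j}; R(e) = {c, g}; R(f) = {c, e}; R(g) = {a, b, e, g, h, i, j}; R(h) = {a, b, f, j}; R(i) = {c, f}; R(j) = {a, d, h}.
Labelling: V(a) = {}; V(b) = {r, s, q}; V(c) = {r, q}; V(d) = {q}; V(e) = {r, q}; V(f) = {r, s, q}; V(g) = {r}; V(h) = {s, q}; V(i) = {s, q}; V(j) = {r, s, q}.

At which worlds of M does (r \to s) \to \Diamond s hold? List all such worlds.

Let φ = (r \to s) \to \Diamond s. Evaluate φ at each world:
  a (successors {c, d}): φ is false.
  b (successors {c, g}): φ is false.
  c (successors {e, f, i}): φ is true.
  d (successors {c, d, e, f, h, i, j}): φ is true.
  e (successors {c, g}): φ is true.
  f (successors {c, e}): φ is false.
  g (successors {a, b, e, g, h, i, j}): φ is true.
  h (successors {a, b, f, j}): φ is true.
  i (successors {c, f}): φ is true.
  j (successors {a, d, h}): φ is true.
For instance, at a:
  At a: r \to s is true, \Diamond s is false, so (r \to s) \to \Diamond s is false.
    At a: \Diamond s requires s at some successor in {c, d}.
      At c: s is false.
      At d: s is false.
    So \Diamond s is false at a.
Satisfying worlds: {c, d, e, g, h, i, j}

c, d, e, g, h, i, j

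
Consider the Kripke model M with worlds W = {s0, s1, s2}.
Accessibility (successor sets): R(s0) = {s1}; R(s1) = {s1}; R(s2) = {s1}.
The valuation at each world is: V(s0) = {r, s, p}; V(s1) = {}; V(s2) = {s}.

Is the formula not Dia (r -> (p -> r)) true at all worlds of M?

Recall that Dia ψ holds at a world iff ψ holds at some accessible world.
Let φ = not Dia (r -> (p -> r)). Evaluate φ at each world:
  s0 (successors {s1}): φ is false.
  s1 (successors {s1}): φ is false.
  s2 (successors {s1}): φ is false.
Detail at s0 (counterexample):
  At s0: Dia (r -> (p -> r)) is true, so not Dia (r -> (p -> r)) is false.
    At s0: Dia (r -> (p -> r)) requires r -> (p -> r) at some successor in {s1}.
      r -> (p -> r) holds at s1, so Dia (r -> (p -> r)) is true at s0.

No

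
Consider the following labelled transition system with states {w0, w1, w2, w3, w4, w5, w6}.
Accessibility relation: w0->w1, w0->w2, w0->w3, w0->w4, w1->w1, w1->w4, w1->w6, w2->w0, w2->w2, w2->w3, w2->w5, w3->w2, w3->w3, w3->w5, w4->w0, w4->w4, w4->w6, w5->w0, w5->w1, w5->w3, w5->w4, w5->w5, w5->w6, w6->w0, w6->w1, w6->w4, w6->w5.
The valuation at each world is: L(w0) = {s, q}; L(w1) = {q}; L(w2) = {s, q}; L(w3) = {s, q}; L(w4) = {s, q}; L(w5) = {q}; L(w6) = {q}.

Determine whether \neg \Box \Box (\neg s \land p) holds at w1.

Yes

At w1: \Box \Box (\neg s \land p) is false, so \neg \Box \Box (\neg s \land p) is true.
  At w1: \Box \Box (\neg s \land p) requires \Box (\neg s \land p) at every successor {w1, w4, w6}.
    \Box (\neg s \land p) fails at w1, so \Box \Box (\neg s \land p) is false at w1.
      At w1: \Box (\neg s \land p) requires \neg s \land p at every successor {w1, w4, w6}.
        \neg s \land p fails at w1, so \Box (\neg s \land p) is false at w1.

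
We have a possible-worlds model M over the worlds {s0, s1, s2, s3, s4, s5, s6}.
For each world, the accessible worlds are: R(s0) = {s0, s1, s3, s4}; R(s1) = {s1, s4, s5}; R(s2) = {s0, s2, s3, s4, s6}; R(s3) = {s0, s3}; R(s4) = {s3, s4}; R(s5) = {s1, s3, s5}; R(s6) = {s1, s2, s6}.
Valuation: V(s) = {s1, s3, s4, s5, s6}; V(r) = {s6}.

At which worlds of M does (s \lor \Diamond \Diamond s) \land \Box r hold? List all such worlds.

none

Let φ = (s \lor \Diamond \Diamond s) \land \Box r. Evaluate φ at each world:
  s0 (successors {s0, s1, s3, s4}): φ is false.
  s1 (successors {s1, s4, s5}): φ is false.
  s2 (successors {s0, s2, s3, s4, s6}): φ is false.
  s3 (successors {s0, s3}): φ is false.
  s4 (successors {s3, s4}): φ is false.
  s5 (successors {s1, s3, s5}): φ is false.
  s6 (successors {s1, s2, s6}): φ is false.
For instance, at s6:
  At s6: s \lor \Diamond \Diamond s is true, \Box r is false, so (s \lor \Diamond \Diamond s) \land \Box r is false.
    At s6: s is true, \Diamond \Diamond s is true, so s \lor \Diamond \Diamond s is true.
      At s6: \Diamond \Diamond s requires \Diamond s at some successor in {s1, s2, s6}.
        \Diamond s holds at s1, so \Diamond \Diamond s is true at s6.
    At s6: \Box r requires r at every successor {s1, s2, s6}.
      r fails at s1, so \Box r is false at s6.
Satisfying worlds: none.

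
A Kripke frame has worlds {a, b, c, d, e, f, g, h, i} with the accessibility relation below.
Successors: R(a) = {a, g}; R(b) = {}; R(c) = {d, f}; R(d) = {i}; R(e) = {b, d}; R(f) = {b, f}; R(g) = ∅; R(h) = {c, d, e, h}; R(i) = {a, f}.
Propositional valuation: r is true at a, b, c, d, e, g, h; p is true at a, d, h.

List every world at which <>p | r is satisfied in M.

Let φ = <>p | r. Evaluate φ at each world:
  a (successors {a, g}): φ is true.
  b (successors ∅): φ is true.
  c (successors {d, f}): φ is true.
  d (successors {i}): φ is true.
  e (successors {b, d}): φ is true.
  f (successors {b, f}): φ is false.
  g (successors ∅): φ is true.
  h (successors {c, d, e, h}): φ is true.
  i (successors {a, f}): φ is true.
For instance, at i:
  At i: <>p is true, r is false, so <>p | r is true.
    At i: <>p requires p at some successor in {a, f}.
      p holds at a, so <>p is true at i.
Satisfying worlds: {a, b, c, d, e, g, h, i}

a, b, c, d, e, g, h, i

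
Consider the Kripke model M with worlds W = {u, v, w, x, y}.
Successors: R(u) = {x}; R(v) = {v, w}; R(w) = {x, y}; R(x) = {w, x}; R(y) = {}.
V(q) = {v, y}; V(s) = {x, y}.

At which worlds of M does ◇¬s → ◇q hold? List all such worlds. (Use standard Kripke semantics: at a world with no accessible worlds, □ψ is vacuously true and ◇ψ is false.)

u, v, w, y

Recall that ◇ψ holds at a world iff ψ holds at some accessible world.
Let φ = ◇¬s → ◇q. Evaluate φ at each world:
  u (successors {x}): φ is true.
  v (successors {v, w}): φ is true.
  w (successors {x, y}): φ is true.
  x (successors {w, x}): φ is false.
  y (successors ∅): φ is true.
For instance, at x:
  At x: ◇¬s is true, ◇q is false, so ◇¬s → ◇q is false.
    At x: ◇¬s requires ¬s at some successor in {w, x}.
      ¬s holds at w, so ◇¬s is true at x.
    At x: ◇q requires q at some successor in {w, x}.
      At w: q is false.
      At x: q is false.
    So ◇q is false at x.
Satisfying worlds: {u, v, w, y}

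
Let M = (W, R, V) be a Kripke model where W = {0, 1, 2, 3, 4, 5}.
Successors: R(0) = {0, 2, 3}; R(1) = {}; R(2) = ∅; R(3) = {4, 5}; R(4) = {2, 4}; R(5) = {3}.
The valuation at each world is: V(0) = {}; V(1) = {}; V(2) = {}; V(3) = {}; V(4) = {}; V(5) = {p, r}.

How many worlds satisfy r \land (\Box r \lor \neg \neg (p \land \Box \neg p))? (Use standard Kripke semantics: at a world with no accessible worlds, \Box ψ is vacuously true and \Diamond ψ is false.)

1

Recall that \Box ψ holds at a world iff ψ holds at every accessible world, and \Diamond ψ holds iff ψ holds at some accessible world.
Let φ = r \land (\Box r \lor \neg \neg (p \land \Box \neg p)). Evaluate φ at each world:
  0 (successors {0, 2, 3}): φ is false.
  1 (successors ∅): φ is false.
  2 (successors ∅): φ is false.
  3 (successors {4, 5}): φ is false.
  4 (successors {2, 4}): φ is false.
  5 (successors {3}): φ is true.
For instance, at 5:
  At 5: r is true, \Box r \lor \neg \neg (p \land \Box \neg p) is true, so r \land (\Box r \lor \neg \neg (p \land \Box \neg p)) is true.
    At 5: \Box r is false, \neg \neg (p \land \Box \neg p) is true, so \Box r \lor \neg \neg (p \land \Box \neg p) is true.
      At 5: \Box r requires r at every successor {3}.
        r fails at 3, so \Box r is false at 5.
      At 5: \neg (p \land \Box \neg p) is false, so \neg \neg (p \land \Box \neg p) is true.
Satisfying worlds: {5}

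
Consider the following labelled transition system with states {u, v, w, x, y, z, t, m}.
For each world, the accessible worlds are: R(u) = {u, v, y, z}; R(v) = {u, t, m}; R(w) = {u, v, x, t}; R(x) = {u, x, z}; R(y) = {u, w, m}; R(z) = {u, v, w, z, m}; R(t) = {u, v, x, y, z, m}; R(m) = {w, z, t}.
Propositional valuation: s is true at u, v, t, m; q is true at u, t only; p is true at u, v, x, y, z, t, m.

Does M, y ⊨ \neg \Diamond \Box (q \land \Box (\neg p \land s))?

Yes

At y: \Diamond \Box (q \land \Box (\neg p \land s)) is false, so \neg \Diamond \Box (q \land \Box (\neg p \land s)) is true.
  At y: \Diamond \Box (q \land \Box (\neg p \land s)) requires \Box (q \land \Box (\neg p \land s)) at some successor in {u, w, m}.
    At u: \Box (q \land \Box (\neg p \land s)) is false.
    At w: \Box (q \land \Box (\neg p \land s)) is false.
    At m: \Box (q \land \Box (\neg p \land s)) is false.
  So \Diamond \Box (q \land \Box (\neg p \land s)) is false at y.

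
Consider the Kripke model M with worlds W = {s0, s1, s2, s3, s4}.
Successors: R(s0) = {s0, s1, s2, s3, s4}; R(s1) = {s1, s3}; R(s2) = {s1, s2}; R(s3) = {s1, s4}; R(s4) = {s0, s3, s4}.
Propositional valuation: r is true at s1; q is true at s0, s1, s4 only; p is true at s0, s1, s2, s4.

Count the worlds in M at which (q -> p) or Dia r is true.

Let φ = (q -> p) or Dia r. Evaluate φ at each world:
  s0 (successors {s0, s1, s2, s3, s4}): φ is true.
  s1 (successors {s1, s3}): φ is true.
  s2 (successors {s1, s2}): φ is true.
  s3 (successors {s1, s4}): φ is true.
  s4 (successors {s0, s3, s4}): φ is true.
For instance, at s4:
  At s4: q -> p is true, Dia r is false, so (q -> p) or Dia r is true.
    At s4: Dia r requires r at some successor in {s0, s3, s4}.
      At s0: r is false.
      At s3: r is false.
      At s4: r is false.
    So Dia r is false at s4.
Satisfying worlds: {s0, s1, s2, s3, s4}

5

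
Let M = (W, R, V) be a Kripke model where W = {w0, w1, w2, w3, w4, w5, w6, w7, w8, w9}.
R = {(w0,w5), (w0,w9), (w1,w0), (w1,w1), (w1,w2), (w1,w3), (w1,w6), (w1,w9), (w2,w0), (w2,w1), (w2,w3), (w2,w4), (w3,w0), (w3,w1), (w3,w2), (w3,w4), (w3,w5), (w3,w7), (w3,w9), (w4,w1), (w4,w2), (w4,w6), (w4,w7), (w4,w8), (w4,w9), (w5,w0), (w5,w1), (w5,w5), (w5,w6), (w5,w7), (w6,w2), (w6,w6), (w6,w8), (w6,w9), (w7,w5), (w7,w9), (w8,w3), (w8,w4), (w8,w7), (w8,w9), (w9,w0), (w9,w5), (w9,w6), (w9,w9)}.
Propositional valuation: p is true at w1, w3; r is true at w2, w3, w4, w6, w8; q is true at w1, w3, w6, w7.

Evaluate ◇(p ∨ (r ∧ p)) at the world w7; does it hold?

No

At w7: ◇(p ∨ (r ∧ p)) requires p ∨ (r ∧ p) at some successor in {w5, w9}.
  At w5: p ∨ (r ∧ p) is false.
  At w9: p ∨ (r ∧ p) is false.
So ◇(p ∨ (r ∧ p)) is false at w7.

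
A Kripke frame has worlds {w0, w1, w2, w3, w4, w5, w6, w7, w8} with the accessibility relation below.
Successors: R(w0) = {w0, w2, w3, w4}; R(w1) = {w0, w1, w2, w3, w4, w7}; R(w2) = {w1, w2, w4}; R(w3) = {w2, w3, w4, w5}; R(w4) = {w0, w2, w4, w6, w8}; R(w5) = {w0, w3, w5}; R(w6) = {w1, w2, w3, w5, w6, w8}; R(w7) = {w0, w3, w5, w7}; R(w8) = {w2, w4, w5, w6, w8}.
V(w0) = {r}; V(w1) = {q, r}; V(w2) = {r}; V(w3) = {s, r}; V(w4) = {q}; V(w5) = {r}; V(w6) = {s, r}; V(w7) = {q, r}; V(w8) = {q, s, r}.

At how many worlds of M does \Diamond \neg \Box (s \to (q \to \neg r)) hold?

7

Let φ = \Diamond \neg \Box (s \to (q \to \neg r)). Evaluate φ at each world:
  w0 (successors {w0, w2, w3, w4}): φ is true.
  w1 (successors {w0, w1, w2, w3, w4, w7}): φ is true.
  w2 (successors {w1, w2, w4}): φ is true.
  w3 (successors {w2, w3, w4, w5}): φ is true.
  w4 (successors {w0, w2, w4, w6, w8}): φ is true.
  w5 (successors {w0, w3, w5}): φ is false.
  w6 (successors {w1, w2, w3, w5, w6, w8}): φ is true.
  w7 (successors {w0, w3, w5, w7}): φ is false.
  w8 (successors {w2, w4, w5, w6, w8}): φ is true.
For instance, at w8:
  At w8: \Diamond \neg \Box (s \to (q \to \neg r)) requires \neg \Box (s \to (q \to \neg r)) at some successor in {w2, w4, w5, w6, w8}.
    \neg \Box (s \to (q \to \neg r)) holds at w4, so \Diamond \neg \Box (s \to (q \to \neg r)) is true at w8.
      At w4: \Box (s \to (q \to \neg r)) is false, so \neg \Box (s \to (q \to \neg r)) is true.
Satisfying worlds: {w0, w1, w2, w3, w4, w6, w8}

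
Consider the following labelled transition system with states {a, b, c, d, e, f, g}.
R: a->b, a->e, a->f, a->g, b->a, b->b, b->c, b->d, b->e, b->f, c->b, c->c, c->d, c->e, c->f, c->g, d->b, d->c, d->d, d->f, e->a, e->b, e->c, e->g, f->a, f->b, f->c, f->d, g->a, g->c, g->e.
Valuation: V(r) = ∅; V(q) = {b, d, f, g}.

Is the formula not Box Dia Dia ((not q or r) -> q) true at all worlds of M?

No

Let φ = not Box Dia Dia ((not q or r) -> q). Evaluate φ at each world:
  a (successors {b, e, f, g}): φ is false.
  b (successors {a, b, c, d, e, f}): φ is false.
  c (successors {b, c, d, e, f, g}): φ is false.
  d (successors {b, c, d, f}): φ is false.
  e (successors {a, b, c, g}): φ is false.
  f (successors {a, b, c, d}): φ is false.
  g (successors {a, c, e}): φ is false.
Detail at a (counterexample):
  At a: Box Dia Dia ((not q or r) -> q) is true, so not Box Dia Dia ((not q or r) -> q) is false.
    At a: Box Dia Dia ((not q or r) -> q) requires Dia Dia ((not q or r) -> q) at every successor {b, e, f, g}.
      At b: Dia Dia ((not q or r) -> q) is true.
      At e: Dia Dia ((not q or r) -> q) is true.
      At f: Dia Dia ((not q or r) -> q) is true.
      At g: Dia Dia ((not q or r) -> q) is true.
    So Box Dia Dia ((not q or r) -> q) is true at a.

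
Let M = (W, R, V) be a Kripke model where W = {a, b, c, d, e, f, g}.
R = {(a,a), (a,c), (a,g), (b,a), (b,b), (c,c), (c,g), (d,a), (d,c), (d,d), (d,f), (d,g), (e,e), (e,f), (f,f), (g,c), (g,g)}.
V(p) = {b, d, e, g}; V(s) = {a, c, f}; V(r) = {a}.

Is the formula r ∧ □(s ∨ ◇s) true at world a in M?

Yes

At a: r is true, □(s ∨ ◇s) is true, so r ∧ □(s ∨ ◇s) is true.
  At a: □(s ∨ ◇s) requires s ∨ ◇s at every successor {a, c, g}.
      At a: s is true, ◇s is true, so s ∨ ◇s is true.
      At c: s is true, ◇s is true, so s ∨ ◇s is true.
      At g: s is false, ◇s is true, so s ∨ ◇s is true.
  So □(s ∨ ◇s) is true at a.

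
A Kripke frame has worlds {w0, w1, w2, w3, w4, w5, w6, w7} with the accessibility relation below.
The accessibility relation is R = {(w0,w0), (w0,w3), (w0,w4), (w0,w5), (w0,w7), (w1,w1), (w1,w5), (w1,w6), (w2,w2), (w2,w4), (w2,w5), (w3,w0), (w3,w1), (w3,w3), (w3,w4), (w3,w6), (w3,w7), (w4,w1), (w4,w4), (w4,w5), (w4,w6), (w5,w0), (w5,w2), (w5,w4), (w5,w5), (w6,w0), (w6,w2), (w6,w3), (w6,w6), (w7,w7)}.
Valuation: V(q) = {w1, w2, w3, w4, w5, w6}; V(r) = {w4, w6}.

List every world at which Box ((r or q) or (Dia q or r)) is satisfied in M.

Let φ = Box ((r or q) or (Dia q or r)). Evaluate φ at each world:
  w0 (successors {w0, w3, w4, w5, w7}): φ is false.
  w1 (successors {w1, w5, w6}): φ is true.
  w2 (successors {w2, w4, w5}): φ is true.
  w3 (successors {w0, w1, w3, w4, w6, w7}): φ is false.
  w4 (successors {w1, w4, w5, w6}): φ is true.
  w5 (successors {w0, w2, w4, w5}): φ is true.
  w6 (successors {w0, w2, w3, w6}): φ is true.
  w7 (successors {w7}): φ is false.
For instance, at w5:
  At w5: Box ((r or q) or (Dia q or r)) requires (r or q) or (Dia q or r) at every successor {w0, w2, w4, w5}.
    At w0: (r or q) or (Dia q or r) is true.
    At w2: (r or q) or (Dia q or r) is true.
    At w4: (r or q) or (Dia q or r) is true.
    At w5: (r or q) or (Dia q or r) is true.
  So Box ((r or q) or (Dia q or r)) is true at w5.
Satisfying worlds: {w1, w2, w4, w5, w6}

w1, w2, w4, w5, w6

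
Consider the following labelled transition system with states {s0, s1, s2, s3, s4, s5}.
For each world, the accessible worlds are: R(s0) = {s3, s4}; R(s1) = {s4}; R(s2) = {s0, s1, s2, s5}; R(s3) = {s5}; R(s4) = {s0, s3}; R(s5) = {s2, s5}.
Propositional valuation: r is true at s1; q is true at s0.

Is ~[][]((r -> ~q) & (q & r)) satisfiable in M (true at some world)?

Yes

Let φ = ~[][]((r -> ~q) & (q & r)). Evaluate φ at each world:
  s0 (successors {s3, s4}): φ is true.
  s1 (successors {s4}): φ is true.
  s2 (successors {s0, s1, s2, s5}): φ is true.
  s3 (successors {s5}): φ is true.
  s4 (successors {s0, s3}): φ is true.
  s5 (successors {s2, s5}): φ is true.
Detail at s0 (witness):
  At s0: [][]((r -> ~q) & (q & r)) is false, so ~[][]((r -> ~q) & (q & r)) is true.
    At s0: [][]((r -> ~q) & (q & r)) requires []((r -> ~q) & (q & r)) at every successor {s3, s4}.
      []((r -> ~q) & (q & r)) fails at s3, so [][]((r -> ~q) & (q & r)) is false at s0.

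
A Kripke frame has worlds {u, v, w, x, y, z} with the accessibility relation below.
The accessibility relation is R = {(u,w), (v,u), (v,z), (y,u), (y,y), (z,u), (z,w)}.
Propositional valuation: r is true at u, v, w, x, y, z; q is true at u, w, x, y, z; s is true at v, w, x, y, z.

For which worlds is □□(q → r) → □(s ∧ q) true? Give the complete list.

Let φ = □□(q → r) → □(s ∧ q). Evaluate φ at each world:
  u (successors {w}): φ is true.
  v (successors {u, z}): φ is false.
  w (successors ∅): φ is true.
  x (successors ∅): φ is true.
  y (successors {u, y}): φ is false.
  z (successors {u, w}): φ is false.
For instance, at u:
  At u: □□(q → r) is true, □(s ∧ q) is true, so □□(q → r) → □(s ∧ q) is true.
    At u: □□(q → r) requires □(q → r) at every successor {w}.
      At w: □(q → r) is true.
    So □□(q → r) is true at u.
    At u: □(s ∧ q) requires s ∧ q at every successor {w}.
      At w: s ∧ q is true.
    So □(s ∧ q) is true at u.
Satisfying worlds: {u, w, x}

u, w, x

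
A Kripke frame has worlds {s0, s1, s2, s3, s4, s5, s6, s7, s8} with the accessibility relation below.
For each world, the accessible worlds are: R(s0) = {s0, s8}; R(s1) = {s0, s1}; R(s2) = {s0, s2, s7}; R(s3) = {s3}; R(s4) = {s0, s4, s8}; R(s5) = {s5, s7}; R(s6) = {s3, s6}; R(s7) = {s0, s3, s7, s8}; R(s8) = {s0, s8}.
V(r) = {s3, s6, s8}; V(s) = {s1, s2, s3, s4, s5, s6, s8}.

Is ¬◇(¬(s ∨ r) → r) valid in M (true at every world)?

Recall that ◇ψ holds at a world iff ψ holds at some accessible world.
Let φ = ¬◇(¬(s ∨ r) → r). Evaluate φ at each world:
  s0 (successors {s0, s8}): φ is false.
  s1 (successors {s0, s1}): φ is false.
  s2 (successors {s0, s2, s7}): φ is false.
  s3 (successors {s3}): φ is false.
  s4 (successors {s0, s4, s8}): φ is false.
  s5 (successors {s5, s7}): φ is false.
  s6 (successors {s3, s6}): φ is false.
  s7 (successors {s0, s3, s7, s8}): φ is false.
  s8 (successors {s0, s8}): φ is false.
Detail at s0 (counterexample):
  At s0: ◇(¬(s ∨ r) → r) is true, so ¬◇(¬(s ∨ r) → r) is false.
    At s0: ◇(¬(s ∨ r) → r) requires ¬(s ∨ r) → r at some successor in {s0, s8}.
      ¬(s ∨ r) → r holds at s8, so ◇(¬(s ∨ r) → r) is true at s0.

No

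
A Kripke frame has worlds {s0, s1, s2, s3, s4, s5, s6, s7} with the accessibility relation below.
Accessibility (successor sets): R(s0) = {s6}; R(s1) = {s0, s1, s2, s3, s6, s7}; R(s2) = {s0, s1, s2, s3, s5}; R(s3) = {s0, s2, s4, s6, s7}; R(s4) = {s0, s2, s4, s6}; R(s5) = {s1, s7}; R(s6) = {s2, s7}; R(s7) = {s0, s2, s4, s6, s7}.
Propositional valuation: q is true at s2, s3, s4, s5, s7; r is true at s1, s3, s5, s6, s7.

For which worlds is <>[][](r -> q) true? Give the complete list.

s1, s2, s3, s4, s7

Let φ = <>[][](r -> q). Evaluate φ at each world:
  s0 (successors {s6}): φ is false.
  s1 (successors {s0, s1, s2, s3, s6, s7}): φ is true.
  s2 (successors {s0, s1, s2, s3, s5}): φ is true.
  s3 (successors {s0, s2, s4, s6, s7}): φ is true.
  s4 (successors {s0, s2, s4, s6}): φ is true.
  s5 (successors {s1, s7}): φ is false.
  s6 (successors {s2, s7}): φ is false.
  s7 (successors {s0, s2, s4, s6, s7}): φ is true.
For instance, at s1:
  At s1: <>[][](r -> q) requires [][](r -> q) at some successor in {s0, s1, s2, s3, s6, s7}.
    [][](r -> q) holds at s0, so <>[][](r -> q) is true at s1.
      At s0: [][](r -> q) requires [](r -> q) at every successor {s6}.
        At s6: [](r -> q) is true.
      So [][](r -> q) is true at s0.
Satisfying worlds: {s1, s2, s3, s4, s7}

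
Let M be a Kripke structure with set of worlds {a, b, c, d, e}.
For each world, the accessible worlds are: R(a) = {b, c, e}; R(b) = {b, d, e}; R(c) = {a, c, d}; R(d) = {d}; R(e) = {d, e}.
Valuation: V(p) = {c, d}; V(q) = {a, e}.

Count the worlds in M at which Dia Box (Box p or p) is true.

4

Let φ = Dia Box (Box p or p). Evaluate φ at each world:
  a (successors {b, c, e}): φ is false.
  b (successors {b, d, e}): φ is true.
  c (successors {a, c, d}): φ is true.
  d (successors {d}): φ is true.
  e (successors {d, e}): φ is true.
For instance, at d:
  At d: Dia Box (Box p or p) requires Box (Box p or p) at some successor in {d}.
    Box (Box p or p) holds at d, so Dia Box (Box p or p) is true at d.
      At d: Box (Box p or p) requires Box p or p at every successor {d}.
        At d: Box p or p is true.
      So Box (Box p or p) is true at d.
Satisfying worlds: {b, c, d, e}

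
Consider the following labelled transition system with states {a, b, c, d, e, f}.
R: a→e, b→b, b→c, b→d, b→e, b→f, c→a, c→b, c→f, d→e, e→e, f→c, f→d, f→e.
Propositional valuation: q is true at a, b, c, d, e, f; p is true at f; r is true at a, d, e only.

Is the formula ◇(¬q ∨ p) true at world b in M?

At b: ◇(¬q ∨ p) requires ¬q ∨ p at some successor in {b, c, d, e, f}.
  ¬q ∨ p holds at f, so ◇(¬q ∨ p) is true at b.

Yes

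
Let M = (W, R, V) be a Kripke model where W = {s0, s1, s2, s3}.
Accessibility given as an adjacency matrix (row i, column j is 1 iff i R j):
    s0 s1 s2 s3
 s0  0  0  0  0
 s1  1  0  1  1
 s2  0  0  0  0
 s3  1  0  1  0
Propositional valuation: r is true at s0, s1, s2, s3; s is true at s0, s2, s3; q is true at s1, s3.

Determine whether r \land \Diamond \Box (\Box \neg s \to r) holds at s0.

No

At s0: r is true, \Diamond \Box (\Box \neg s \to r) is false, so r \land \Diamond \Box (\Box \neg s \to r) is false.
  At s0: no accessible worlds, so \Diamond \Box (\Box \neg s \to r) is false.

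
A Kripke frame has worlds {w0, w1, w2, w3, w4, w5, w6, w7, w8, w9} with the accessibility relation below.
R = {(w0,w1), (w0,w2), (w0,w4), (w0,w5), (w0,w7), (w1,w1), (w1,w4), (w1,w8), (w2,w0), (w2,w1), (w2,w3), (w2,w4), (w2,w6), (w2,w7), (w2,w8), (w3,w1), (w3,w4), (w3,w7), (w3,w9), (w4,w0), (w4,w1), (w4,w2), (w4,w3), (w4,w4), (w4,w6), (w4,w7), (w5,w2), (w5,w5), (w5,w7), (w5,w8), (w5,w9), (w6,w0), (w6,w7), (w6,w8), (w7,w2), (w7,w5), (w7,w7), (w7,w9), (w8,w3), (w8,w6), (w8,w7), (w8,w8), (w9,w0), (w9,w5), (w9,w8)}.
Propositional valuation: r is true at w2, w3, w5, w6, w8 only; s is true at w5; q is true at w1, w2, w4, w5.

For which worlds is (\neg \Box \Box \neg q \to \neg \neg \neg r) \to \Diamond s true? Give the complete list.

Let φ = (\neg \Box \Box \neg q \to \neg \neg \neg r) \to \Diamond s. Evaluate φ at each world:
  w0 (successors {w1, w2, w4, w5, w7}): φ is true.
  w1 (successors {w1, w4, w8}): φ is false.
  w2 (successors {w0, w1, w3, w4, w6, w7, w8}): φ is true.
  w3 (successors {w1, w4, w7, w9}): φ is true.
  w4 (successors {w0, w1, w2, w3, w4, w6, w7}): φ is false.
  w5 (successors {w2, w5, w7, w8, w9}): φ is true.
  w6 (successors {w0, w7, w8}): φ is true.
  w7 (successors {w2, w5, w7, w9}): φ is true.
  w8 (successors {w3, w6, w7, w8}): φ is true.
  w9 (successors {w0, w5, w8}): φ is true.
For instance, at w4:
  At w4: \neg \Box \Box \neg q \to \neg \neg \neg r is true, \Diamond s is false, so (\neg \Box \Box \neg q \to \neg \neg \neg r) \to \Diamond s is false.
    At w4: \neg \Box \Box \neg q is true, \neg \neg \neg r is true, so \neg \Box \Box \neg q \to \neg \neg \neg r is true.
      At w4: \Box \Box \neg q is false, so \neg \Box \Box \neg q is true.
    At w4: \Diamond s requires s at some successor in {w0, w1, w2, w3, w4, w6, w7}.
      At w0: s is false.
      At w1: s is false.
      At w2: s is false.
      At w3: s is false.
      At w4: s is false.
      At w6: s is false.
      At w7: s is false.
    So \Diamond s is false at w4.
Satisfying worlds: {w0, w2, w3, w5, w6, w7, w8, w9}

w0, w2, w3, w5, w6, w7, w8, w9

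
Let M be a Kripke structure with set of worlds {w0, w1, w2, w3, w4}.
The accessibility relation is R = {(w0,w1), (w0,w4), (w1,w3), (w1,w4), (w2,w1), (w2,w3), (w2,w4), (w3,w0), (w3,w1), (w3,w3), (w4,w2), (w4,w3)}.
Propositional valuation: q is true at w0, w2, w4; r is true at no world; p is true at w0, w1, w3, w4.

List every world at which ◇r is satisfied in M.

Let φ = ◇r. Evaluate φ at each world:
  w0 (successors {w1, w4}): φ is false.
  w1 (successors {w3, w4}): φ is false.
  w2 (successors {w1, w3, w4}): φ is false.
  w3 (successors {w0, w1, w3}): φ is false.
  w4 (successors {w2, w3}): φ is false.
For instance, at w2:
  At w2: ◇r requires r at some successor in {w1, w3, w4}.
    At w1: r is false.
    At w3: r is false.
    At w4: r is false.
  So ◇r is false at w2.
Satisfying worlds: none.

none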